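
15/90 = 1/6  =  0.17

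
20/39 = 20/39=0.51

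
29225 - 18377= 10848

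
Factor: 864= 2^5*3^3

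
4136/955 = 4136/955 = 4.33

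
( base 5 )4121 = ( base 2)1000011000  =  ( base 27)JN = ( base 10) 536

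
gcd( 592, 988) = 4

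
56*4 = 224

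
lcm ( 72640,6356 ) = 508480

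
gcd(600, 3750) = 150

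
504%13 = 10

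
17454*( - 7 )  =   - 122178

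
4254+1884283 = 1888537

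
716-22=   694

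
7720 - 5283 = 2437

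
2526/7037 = 2526/7037 =0.36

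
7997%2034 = 1895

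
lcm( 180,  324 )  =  1620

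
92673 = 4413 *21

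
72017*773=55669141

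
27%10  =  7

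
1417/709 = 1 + 708/709  =  2.00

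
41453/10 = 41453/10 = 4145.30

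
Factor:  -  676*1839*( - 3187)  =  2^2*3^1*13^2*613^1*3187^1 = 3961963668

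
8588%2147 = 0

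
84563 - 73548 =11015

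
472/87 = 472/87  =  5.43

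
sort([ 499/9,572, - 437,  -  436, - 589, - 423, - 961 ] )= [ - 961, - 589, - 437, - 436, - 423,499/9,572]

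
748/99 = 68/9 = 7.56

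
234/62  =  117/31 = 3.77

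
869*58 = 50402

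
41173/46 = 895 + 3/46 =895.07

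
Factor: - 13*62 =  - 806=- 2^1 * 13^1*31^1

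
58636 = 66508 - 7872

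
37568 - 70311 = - 32743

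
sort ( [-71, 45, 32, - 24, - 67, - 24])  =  [ - 71, - 67, - 24, - 24, 32, 45]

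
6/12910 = 3/6455 = 0.00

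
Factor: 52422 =2^1*3^1*8737^1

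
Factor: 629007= 3^1*209669^1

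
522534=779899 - 257365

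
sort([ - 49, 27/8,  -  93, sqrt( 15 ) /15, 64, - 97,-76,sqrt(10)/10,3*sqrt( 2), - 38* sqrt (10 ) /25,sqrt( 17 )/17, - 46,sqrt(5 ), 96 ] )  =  [ - 97, - 93, - 76, - 49, - 46  , - 38*sqrt(10 ) /25, sqrt( 17) /17,sqrt ( 15)/15,sqrt(10)/10,  sqrt(5 ) , 27/8, 3*sqrt(2), 64,96] 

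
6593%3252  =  89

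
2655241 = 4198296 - 1543055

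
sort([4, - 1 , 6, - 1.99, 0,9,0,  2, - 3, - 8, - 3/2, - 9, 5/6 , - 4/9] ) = [ - 9, - 8, - 3, - 1.99,- 3/2 , - 1 ,-4/9, 0 , 0, 5/6, 2, 4,6,9 ] 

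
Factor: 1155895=5^1*13^1*17783^1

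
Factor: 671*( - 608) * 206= - 2^6*11^1*19^1*61^1*103^1 = - 84041408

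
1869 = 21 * 89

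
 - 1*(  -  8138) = 8138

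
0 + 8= 8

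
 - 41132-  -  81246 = 40114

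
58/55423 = 58/55423 = 0.00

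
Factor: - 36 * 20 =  - 2^4*3^2*5^1 = -720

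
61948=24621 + 37327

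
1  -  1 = 0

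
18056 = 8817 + 9239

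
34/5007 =34/5007 = 0.01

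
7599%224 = 207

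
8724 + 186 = 8910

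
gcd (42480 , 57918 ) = 6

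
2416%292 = 80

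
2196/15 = 732/5 = 146.40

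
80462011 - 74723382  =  5738629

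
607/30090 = 607/30090 = 0.02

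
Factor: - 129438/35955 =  - 2^1*3^2*5^(  -  1 )   =  - 18/5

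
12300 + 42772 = 55072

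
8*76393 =611144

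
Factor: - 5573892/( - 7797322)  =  2^1*3^1*13^( - 2 )*23^( - 1)*59^( -1)*89^1  *307^1 = 163938/229333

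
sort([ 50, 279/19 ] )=[279/19, 50]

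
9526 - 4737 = 4789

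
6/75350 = 3/37675=0.00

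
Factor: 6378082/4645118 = 3189041/2322559 = 43^( - 1) * 521^1*6121^1 * 54013^( - 1)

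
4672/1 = 4672 = 4672.00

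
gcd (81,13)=1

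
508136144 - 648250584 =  - 140114440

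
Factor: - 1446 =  - 2^1*3^1*241^1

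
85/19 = 85/19=4.47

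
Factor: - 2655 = -3^2 *5^1*59^1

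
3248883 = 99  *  32817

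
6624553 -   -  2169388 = 8793941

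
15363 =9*1707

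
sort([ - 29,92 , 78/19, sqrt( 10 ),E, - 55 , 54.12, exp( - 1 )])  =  [ - 55, - 29,exp(  -  1),  E , sqrt(10 ) , 78/19, 54.12, 92]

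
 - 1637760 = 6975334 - 8613094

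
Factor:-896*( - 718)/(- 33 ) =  - 2^8*3^ (-1 )*7^1 * 11^( - 1 )*359^1  =  - 643328/33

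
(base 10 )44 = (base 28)1G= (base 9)48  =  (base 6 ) 112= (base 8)54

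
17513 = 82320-64807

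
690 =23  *30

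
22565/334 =67 + 187/334 = 67.56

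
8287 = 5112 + 3175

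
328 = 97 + 231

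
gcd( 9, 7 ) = 1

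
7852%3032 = 1788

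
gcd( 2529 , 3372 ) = 843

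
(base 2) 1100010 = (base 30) 38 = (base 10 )98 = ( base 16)62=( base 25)3N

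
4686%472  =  438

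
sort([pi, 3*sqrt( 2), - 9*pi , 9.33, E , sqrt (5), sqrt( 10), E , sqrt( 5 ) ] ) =[ - 9*pi, sqrt( 5),sqrt(5),E,E, pi,sqrt (10 ), 3*sqrt (2 ),9.33 ] 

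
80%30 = 20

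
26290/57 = 26290/57 = 461.23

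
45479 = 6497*7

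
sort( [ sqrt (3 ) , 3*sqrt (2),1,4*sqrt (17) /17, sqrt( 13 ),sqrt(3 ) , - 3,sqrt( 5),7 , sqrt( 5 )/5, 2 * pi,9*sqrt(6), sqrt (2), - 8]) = [ - 8, - 3, sqrt( 5)/5,4*sqrt( 17)/17,1,sqrt( 2),  sqrt(3),sqrt( 3),sqrt( 5),sqrt( 13),3*sqrt( 2 ),2 * pi, 7,9 *sqrt ( 6 )]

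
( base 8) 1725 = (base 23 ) 1JF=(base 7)2601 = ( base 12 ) 699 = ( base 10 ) 981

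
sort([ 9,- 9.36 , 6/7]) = [ -9.36,6/7 , 9] 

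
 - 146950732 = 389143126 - 536093858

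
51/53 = 51/53 = 0.96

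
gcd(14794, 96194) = 2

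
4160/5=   832 = 832.00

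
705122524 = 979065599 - 273943075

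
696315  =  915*761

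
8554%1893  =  982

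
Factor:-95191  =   - 95191^1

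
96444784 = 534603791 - 438159007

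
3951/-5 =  - 791 + 4/5 = - 790.20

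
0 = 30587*0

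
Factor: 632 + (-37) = 595= 5^1*7^1 *17^1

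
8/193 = 8/193 =0.04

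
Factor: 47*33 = 1551 = 3^1 * 11^1*47^1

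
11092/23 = 11092/23 = 482.26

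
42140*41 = 1727740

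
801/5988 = 267/1996  =  0.13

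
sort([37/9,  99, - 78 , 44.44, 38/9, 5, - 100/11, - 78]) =[ - 78, - 78 , - 100/11,37/9 , 38/9, 5,44.44, 99]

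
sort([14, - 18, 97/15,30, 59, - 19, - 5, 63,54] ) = [ - 19, -18, - 5, 97/15, 14, 30 , 54, 59,63] 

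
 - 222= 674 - 896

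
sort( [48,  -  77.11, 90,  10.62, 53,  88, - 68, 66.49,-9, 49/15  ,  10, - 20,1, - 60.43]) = [-77.11, - 68,-60.43, - 20,-9  ,  1, 49/15, 10, 10.62, 48,  53,  66.49, 88, 90 ]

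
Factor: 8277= 3^1 * 31^1* 89^1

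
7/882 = 1/126 =0.01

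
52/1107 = 52/1107 = 0.05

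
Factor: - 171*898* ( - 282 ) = 43303356 = 2^2*3^3*19^1*47^1 * 449^1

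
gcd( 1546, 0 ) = 1546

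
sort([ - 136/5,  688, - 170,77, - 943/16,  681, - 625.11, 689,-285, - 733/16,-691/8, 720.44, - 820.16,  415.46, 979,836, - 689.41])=[ - 820.16, - 689.41, - 625.11, - 285,-170 , - 691/8, - 943/16,  -  733/16, - 136/5, 77,415.46,681 , 688 , 689,720.44, 836, 979]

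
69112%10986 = 3196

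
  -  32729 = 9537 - 42266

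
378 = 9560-9182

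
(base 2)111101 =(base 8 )75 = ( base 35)1Q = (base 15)41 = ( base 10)61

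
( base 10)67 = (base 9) 74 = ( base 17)3g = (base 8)103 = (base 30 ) 27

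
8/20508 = 2/5127 = 0.00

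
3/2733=1/911  =  0.00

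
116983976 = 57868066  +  59115910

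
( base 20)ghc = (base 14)2664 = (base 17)1663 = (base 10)6752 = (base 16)1a60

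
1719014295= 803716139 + 915298156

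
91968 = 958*96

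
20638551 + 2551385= 23189936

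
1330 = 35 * 38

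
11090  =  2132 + 8958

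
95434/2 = 47717 =47717.00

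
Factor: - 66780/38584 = - 45/26 = - 2^ (  -  1)*3^2*5^1*13^( - 1 ) 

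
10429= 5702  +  4727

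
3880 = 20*194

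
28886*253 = 7308158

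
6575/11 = 597 + 8/11 =597.73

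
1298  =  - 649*( -2 ) 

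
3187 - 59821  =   - 56634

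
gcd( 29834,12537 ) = 7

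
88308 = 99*892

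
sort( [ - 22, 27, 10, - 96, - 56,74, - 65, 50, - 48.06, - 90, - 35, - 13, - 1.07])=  [-96, - 90, - 65, - 56, - 48.06, - 35, - 22, - 13,- 1.07, 10,27, 50, 74 ]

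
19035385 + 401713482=420748867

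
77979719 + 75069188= 153048907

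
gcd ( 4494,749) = 749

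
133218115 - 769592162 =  - 636374047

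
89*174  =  15486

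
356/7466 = 178/3733 = 0.05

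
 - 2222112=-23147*96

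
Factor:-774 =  - 2^1*3^2*43^1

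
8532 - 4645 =3887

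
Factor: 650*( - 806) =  - 2^2*5^2*13^2*31^1 = - 523900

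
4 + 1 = 5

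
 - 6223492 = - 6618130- - 394638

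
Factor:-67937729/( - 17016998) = 2^( - 1 )*17^1  *  257^(- 1 )*33107^( - 1 )* 3996337^1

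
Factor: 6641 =29^1*229^1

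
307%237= 70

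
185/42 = 4  +  17/42=4.40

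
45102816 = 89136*506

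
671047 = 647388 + 23659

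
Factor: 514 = 2^1*257^1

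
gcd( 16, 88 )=8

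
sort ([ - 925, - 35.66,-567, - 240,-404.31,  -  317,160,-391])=[ - 925, -567, - 404.31, - 391,  -  317, - 240, - 35.66, 160 ]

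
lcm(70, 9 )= 630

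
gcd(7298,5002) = 82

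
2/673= 2/673 =0.00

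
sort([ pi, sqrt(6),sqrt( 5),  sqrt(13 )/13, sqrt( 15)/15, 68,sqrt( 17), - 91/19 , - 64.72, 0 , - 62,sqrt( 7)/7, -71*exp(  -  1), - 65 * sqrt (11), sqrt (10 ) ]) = [ - 65*sqrt( 11 ), - 64.72, - 62,-71*exp( - 1 ) , - 91/19, 0,sqrt (15)/15, sqrt(13) /13,sqrt(7 ) /7,  sqrt(  5),sqrt (6 ) , pi , sqrt( 10),sqrt(17 ),68 ] 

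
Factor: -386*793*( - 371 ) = 2^1*7^1 * 13^1*53^1*61^1*193^1=113562358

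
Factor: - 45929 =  - 13^1*3533^1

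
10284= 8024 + 2260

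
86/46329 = 86/46329 =0.00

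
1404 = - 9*( - 156 )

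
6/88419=2/29473 = 0.00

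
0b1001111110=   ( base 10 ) 638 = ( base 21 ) 198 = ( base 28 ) MM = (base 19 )1EB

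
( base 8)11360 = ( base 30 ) 5bi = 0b1001011110000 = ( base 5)123343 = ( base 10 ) 4848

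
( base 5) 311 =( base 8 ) 121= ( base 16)51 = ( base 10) 81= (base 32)2h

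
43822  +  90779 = 134601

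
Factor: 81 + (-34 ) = 47^1 = 47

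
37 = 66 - 29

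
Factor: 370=2^1*5^1*37^1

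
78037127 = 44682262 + 33354865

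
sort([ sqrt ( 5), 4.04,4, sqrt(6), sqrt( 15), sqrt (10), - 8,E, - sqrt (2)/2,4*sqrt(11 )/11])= [ - 8, - sqrt( 2)/2, 4 *sqrt( 11 ) /11, sqrt( 5),  sqrt( 6), E, sqrt( 10),sqrt( 15),  4, 4.04 ]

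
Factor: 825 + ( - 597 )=228 = 2^2*3^1 * 19^1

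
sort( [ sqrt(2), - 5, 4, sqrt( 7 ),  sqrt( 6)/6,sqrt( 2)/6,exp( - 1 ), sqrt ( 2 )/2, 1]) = [-5, sqrt ( 2)/6,exp( - 1),sqrt(6) /6, sqrt( 2)/2, 1,  sqrt(2), sqrt( 7), 4]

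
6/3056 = 3/1528=   0.00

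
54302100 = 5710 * 9510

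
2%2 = 0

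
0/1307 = 0 = 0.00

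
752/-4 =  - 188 + 0/1=-188.00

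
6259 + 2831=9090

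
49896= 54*924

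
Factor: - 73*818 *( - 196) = 11703944 = 2^3*7^2*73^1*409^1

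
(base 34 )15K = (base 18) 42e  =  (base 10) 1346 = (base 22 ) 2h4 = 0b10101000010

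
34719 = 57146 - 22427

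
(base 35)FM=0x223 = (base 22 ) 12J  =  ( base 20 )177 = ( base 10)547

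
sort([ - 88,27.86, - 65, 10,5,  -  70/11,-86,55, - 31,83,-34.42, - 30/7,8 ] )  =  [  -  88,-86, - 65, - 34.42,-31, - 70/11, - 30/7,5,8, 10,27.86, 55, 83 ]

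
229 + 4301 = 4530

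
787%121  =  61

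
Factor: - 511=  - 7^1 * 73^1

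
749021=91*8231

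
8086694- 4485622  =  3601072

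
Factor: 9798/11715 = 46/55 = 2^1* 5^( - 1)*11^( - 1)*23^1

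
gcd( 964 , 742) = 2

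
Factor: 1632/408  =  4 = 2^2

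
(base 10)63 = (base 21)30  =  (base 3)2100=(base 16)3f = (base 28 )27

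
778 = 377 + 401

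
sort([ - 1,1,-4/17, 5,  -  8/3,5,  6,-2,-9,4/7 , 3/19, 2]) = [ - 9,-8/3,-2, - 1, -4/17,3/19,  4/7,  1,2,  5 , 5, 6]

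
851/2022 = 851/2022 = 0.42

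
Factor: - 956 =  - 2^2*239^1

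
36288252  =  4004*9063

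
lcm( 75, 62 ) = 4650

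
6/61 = 6/61 = 0.10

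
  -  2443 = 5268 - 7711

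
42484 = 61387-18903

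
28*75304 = 2108512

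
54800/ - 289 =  - 190  +  110/289 = -  189.62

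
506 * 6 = 3036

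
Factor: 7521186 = 2^1 * 3^1*97^1*12923^1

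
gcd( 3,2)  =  1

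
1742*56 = 97552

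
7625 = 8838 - 1213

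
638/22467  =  638/22467   =  0.03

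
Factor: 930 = 2^1*3^1*5^1*31^1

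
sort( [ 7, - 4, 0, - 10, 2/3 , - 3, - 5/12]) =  [ - 10, - 4, - 3, - 5/12, 0, 2/3, 7]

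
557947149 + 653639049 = 1211586198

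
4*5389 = 21556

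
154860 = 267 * 580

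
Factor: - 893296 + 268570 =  - 624726 = -  2^1*3^3*23^1*503^1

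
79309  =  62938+16371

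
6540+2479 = 9019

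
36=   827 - 791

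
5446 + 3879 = 9325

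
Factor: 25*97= 2425= 5^2*97^1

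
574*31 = 17794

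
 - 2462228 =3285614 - 5747842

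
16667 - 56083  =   - 39416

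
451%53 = 27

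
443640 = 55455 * 8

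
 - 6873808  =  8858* ( - 776)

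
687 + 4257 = 4944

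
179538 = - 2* ( - 89769 )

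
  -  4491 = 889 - 5380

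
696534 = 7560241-6863707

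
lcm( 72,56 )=504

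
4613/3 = 1537 + 2/3 = 1537.67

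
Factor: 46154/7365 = 2^1 *3^( - 1)*5^( - 1 )*47^1 = 94/15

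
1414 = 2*707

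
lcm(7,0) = 0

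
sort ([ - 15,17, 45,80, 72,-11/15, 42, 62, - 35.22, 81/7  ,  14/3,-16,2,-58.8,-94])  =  [  -  94 ,  -  58.8,-35.22, - 16, - 15,- 11/15,2,14/3,81/7, 17 , 42, 45, 62 , 72, 80]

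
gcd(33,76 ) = 1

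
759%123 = 21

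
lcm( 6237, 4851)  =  43659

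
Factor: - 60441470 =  - 2^1*5^1*19^1 * 23^1*13831^1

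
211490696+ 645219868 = 856710564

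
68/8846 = 34/4423=0.01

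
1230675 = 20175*61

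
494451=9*54939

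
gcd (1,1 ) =1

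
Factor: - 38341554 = -2^1*3^1*67^1*127^1  *  751^1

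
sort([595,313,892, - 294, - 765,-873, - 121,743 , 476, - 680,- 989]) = [-989, - 873,-765, - 680,-294,-121, 313, 476,595 , 743,892]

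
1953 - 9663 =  - 7710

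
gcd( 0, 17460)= 17460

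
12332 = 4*3083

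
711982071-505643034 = 206339037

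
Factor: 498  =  2^1*3^1*83^1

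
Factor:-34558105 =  - 5^1*6911621^1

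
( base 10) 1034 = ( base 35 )tj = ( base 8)2012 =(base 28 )18Q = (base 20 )2BE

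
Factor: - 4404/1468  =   - 3 = - 3^1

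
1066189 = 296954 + 769235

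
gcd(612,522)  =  18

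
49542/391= 2154/17 = 126.71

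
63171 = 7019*9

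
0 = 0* ( - 32956 )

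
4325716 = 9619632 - 5293916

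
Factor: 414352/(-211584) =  - 47/24 =-2^( - 3 )*3^( - 1 )*47^1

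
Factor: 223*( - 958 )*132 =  - 2^3*3^1 * 11^1* 223^1*479^1 = - 28199688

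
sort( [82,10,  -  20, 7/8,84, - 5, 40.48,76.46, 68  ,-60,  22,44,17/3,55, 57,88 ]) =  [-60,-20, - 5,7/8,17/3,10,22,40.48,44,55,57, 68,76.46, 82, 84, 88 ] 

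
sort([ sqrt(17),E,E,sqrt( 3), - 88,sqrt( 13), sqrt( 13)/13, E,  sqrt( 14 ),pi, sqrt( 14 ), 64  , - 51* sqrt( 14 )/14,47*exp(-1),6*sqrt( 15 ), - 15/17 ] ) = [  -  88,-51*sqrt( 14)/14,-15/17, sqrt( 13 ) /13, sqrt( 3), E, E, E,pi , sqrt(13), sqrt( 14 ),  sqrt( 14 ), sqrt(17 ), 47*exp ( - 1), 6 * sqrt( 15), 64 ] 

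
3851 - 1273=2578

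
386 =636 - 250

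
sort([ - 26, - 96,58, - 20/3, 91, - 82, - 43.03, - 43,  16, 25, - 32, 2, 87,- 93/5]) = [ - 96, - 82, - 43.03, - 43, - 32, - 26,-93/5,  -  20/3,2, 16,  25,58, 87,91] 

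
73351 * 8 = 586808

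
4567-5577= - 1010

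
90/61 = 90/61 = 1.48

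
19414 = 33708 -14294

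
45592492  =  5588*8159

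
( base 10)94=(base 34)2Q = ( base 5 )334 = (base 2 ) 1011110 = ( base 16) 5e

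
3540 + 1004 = 4544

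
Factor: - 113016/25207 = - 2^3*3^1*7^ ( - 1) * 13^( - 1)*17^1 = - 408/91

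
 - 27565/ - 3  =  27565/3 = 9188.33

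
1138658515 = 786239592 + 352418923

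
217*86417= 18752489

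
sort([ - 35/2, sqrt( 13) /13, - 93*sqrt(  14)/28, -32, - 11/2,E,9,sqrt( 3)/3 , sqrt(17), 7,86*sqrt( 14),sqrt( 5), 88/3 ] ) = [ - 32, -35/2,-93*sqrt(  14)/28, - 11/2,sqrt(13 )/13,sqrt( 3)/3,sqrt(5 ), E, sqrt( 17),7,9 , 88/3,86 * sqrt( 14 ) ] 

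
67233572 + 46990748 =114224320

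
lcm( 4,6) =12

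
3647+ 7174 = 10821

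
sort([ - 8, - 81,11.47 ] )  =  [ - 81,- 8, 11.47] 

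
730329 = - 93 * (-7853) 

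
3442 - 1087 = 2355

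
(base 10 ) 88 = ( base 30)2S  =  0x58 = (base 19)4C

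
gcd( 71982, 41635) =1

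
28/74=14/37 = 0.38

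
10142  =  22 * 461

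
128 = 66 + 62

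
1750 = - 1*(- 1750 )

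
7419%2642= 2135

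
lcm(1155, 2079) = 10395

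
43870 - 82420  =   - 38550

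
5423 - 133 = 5290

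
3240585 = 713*4545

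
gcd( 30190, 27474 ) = 2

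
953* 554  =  527962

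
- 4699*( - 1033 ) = 4854067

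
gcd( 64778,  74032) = 9254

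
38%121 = 38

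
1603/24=1603/24 = 66.79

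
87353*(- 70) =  - 6114710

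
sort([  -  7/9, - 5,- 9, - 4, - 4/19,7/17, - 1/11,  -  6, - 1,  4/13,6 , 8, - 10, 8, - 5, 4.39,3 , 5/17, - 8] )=[ - 10, - 9 , - 8 , - 6, - 5, - 5, - 4, - 1, - 7/9,-4/19,- 1/11 , 5/17,4/13, 7/17,3, 4.39,  6, 8,8] 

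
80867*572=46255924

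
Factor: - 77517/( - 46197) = 3^2*11^1*59^( - 1 ) = 99/59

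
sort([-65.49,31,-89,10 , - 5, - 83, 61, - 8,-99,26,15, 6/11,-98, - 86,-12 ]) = [ - 99, -98,-89, - 86,  -  83,- 65.49,-12,-8, - 5,6/11, 10,15,26, 31,61]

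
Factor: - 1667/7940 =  -2^( - 2)*5^( - 1) *397^( - 1)*1667^1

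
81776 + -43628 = 38148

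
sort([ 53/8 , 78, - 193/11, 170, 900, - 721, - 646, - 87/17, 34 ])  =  [ - 721, - 646,  -  193/11, -87/17, 53/8  ,  34,78, 170, 900 ]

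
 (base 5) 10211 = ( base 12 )489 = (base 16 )2A9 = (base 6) 3053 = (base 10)681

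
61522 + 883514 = 945036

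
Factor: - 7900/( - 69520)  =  5/44 = 2^( - 2)*5^1*11^( - 1 )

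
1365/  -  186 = -8 + 41/62 =-7.34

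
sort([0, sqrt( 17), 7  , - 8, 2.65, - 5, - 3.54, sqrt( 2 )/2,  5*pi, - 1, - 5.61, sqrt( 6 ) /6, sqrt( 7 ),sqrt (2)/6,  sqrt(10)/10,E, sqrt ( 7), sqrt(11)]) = [ - 8,-5.61, - 5, - 3.54, -1 , 0, sqrt( 2)/6,sqrt ( 10) /10, sqrt( 6 ) /6,sqrt( 2 ) /2, sqrt(7),sqrt(7),2.65,E , sqrt( 11 ), sqrt( 17), 7, 5*pi]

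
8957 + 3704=12661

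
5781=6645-864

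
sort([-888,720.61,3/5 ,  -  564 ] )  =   [ -888, - 564 , 3/5, 720.61 ] 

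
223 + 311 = 534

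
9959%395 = 84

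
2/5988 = 1/2994 = 0.00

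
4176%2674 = 1502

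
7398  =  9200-1802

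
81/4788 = 9/532=0.02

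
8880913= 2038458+6842455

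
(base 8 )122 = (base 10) 82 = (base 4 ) 1102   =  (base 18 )4A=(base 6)214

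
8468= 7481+987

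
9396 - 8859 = 537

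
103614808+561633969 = 665248777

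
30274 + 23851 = 54125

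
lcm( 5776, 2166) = 17328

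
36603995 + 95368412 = 131972407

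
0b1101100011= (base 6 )4003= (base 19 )27c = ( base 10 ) 867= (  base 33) q9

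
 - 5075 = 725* ( - 7)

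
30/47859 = 10/15953 = 0.00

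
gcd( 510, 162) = 6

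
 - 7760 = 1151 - 8911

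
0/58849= 0   =  0.00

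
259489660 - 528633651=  - 269143991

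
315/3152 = 315/3152=0.10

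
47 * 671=31537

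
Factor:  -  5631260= - 2^2*5^1*281563^1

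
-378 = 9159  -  9537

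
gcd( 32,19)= 1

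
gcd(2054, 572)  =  26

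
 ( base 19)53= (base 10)98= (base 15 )68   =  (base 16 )62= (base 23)46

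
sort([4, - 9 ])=[ - 9, 4 ] 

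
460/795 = 92/159 =0.58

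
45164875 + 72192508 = 117357383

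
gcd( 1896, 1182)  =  6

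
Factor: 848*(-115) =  - 97520 = -  2^4*5^1*23^1*53^1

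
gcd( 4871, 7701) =1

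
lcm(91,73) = 6643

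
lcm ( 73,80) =5840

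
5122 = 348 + 4774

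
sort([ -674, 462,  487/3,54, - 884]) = [-884,  -  674,54, 487/3, 462 ] 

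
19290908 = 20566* 938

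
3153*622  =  1961166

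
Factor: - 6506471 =- 163^1*179^1*223^1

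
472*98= 46256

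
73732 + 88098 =161830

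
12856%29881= 12856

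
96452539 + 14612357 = 111064896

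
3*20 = 60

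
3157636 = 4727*668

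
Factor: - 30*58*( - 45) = 78300 = 2^2*3^3*5^2*29^1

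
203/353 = 203/353 = 0.58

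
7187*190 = 1365530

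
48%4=0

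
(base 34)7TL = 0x238b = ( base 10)9099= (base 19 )163H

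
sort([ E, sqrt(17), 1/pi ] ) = [ 1/pi, E, sqrt( 17 ) ] 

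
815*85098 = 69354870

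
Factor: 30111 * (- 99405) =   -  2993183955 = - 3^3*5^1 * 47^2*10037^1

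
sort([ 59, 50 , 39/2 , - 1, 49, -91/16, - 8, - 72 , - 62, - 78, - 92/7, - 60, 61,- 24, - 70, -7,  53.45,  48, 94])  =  [-78, - 72, - 70, - 62,-60, - 24, - 92/7 , - 8,  -  7,  -  91/16, - 1, 39/2, 48,49, 50, 53.45,  59,61 , 94]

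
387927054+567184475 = 955111529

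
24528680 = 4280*5731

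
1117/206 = 5+87/206 = 5.42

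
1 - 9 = -8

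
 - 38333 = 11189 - 49522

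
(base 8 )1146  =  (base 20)1ae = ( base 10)614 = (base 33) ik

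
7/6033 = 7/6033 = 0.00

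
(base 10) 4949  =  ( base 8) 11525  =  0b1001101010101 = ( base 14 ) 1b37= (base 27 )6L8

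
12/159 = 4/53 = 0.08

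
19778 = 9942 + 9836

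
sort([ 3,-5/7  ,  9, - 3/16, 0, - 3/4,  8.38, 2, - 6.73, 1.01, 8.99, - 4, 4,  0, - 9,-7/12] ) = [ - 9, - 6.73, - 4,  -  3/4 , - 5/7, - 7/12,-3/16,  0, 0, 1.01,2  ,  3,4, 8.38, 8.99 , 9]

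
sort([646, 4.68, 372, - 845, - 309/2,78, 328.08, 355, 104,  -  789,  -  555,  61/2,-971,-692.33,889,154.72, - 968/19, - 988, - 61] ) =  [ - 988, - 971,-845,-789, - 692.33, - 555 ,-309/2, - 61,-968/19, 4.68, 61/2, 78, 104, 154.72 , 328.08 , 355,372, 646,889]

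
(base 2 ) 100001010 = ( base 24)B2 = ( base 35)7l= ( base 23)bd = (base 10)266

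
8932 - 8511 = 421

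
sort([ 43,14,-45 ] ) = [ - 45, 14, 43]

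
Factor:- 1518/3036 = -1/2 = -2^(-1) 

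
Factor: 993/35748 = 1/36 =2^(-2)*3^( - 2 ) 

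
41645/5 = 8329 = 8329.00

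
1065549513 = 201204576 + 864344937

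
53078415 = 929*57135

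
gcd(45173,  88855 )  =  1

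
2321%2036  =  285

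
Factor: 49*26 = 2^1*7^2*13^1=   1274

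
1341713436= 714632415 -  - 627081021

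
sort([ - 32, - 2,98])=[ - 32 ,- 2, 98]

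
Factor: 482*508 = 2^3 * 127^1*241^1 = 244856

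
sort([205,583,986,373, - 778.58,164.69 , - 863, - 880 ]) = [ - 880, - 863,-778.58,164.69, 205,373,  583, 986] 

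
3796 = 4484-688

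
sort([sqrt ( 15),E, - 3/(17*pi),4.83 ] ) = [ - 3/( 17 * pi), E, sqrt(15), 4.83]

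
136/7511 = 136/7511= 0.02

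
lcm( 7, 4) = 28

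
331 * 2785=921835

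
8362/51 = 163 + 49/51 = 163.96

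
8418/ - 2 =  - 4209/1=-4209.00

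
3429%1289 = 851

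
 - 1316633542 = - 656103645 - 660529897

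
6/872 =3/436 = 0.01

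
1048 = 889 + 159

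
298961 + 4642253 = 4941214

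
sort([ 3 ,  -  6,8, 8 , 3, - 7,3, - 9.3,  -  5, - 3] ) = [ - 9.3, - 7,-6 , - 5,  -  3, 3, 3, 3,8,8 ]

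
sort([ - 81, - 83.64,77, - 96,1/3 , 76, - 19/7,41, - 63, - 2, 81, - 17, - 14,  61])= [-96 , - 83.64,-81, - 63, - 17, - 14, - 19/7, - 2,1/3, 41,61,76,77, 81 ]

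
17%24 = 17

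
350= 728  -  378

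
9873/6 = 3291/2= 1645.50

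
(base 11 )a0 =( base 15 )75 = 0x6e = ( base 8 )156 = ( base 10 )110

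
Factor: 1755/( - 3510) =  -1/2 = -2^(  -  1 )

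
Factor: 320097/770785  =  3^1*5^( - 1 )*106699^1*154157^ ( - 1)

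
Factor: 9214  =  2^1*17^1*271^1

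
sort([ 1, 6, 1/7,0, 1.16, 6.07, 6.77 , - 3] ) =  [ - 3,0,1/7 , 1,1.16,6,6.07, 6.77]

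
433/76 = 433/76 = 5.70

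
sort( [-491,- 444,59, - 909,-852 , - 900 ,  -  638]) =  [-909, - 900,-852, - 638, - 491,- 444,59]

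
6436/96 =1609/24 = 67.04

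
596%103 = 81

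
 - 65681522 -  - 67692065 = 2010543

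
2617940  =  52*50345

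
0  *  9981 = 0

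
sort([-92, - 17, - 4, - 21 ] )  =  [  -  92, - 21, - 17, -4] 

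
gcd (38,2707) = 1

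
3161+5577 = 8738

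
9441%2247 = 453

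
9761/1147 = 8 + 585/1147 = 8.51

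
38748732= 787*49236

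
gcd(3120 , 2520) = 120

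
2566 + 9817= 12383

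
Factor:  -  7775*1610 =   -  12517750 = - 2^1*5^3*7^1*23^1 * 311^1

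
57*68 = 3876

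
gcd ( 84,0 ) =84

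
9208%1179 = 955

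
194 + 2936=3130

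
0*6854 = 0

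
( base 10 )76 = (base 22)3a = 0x4c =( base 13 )5b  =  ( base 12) 64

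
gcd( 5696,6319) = 89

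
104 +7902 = 8006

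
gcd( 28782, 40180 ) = 82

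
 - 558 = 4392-4950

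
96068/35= 2744 + 4/5 = 2744.80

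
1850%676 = 498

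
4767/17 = 4767/17 = 280.41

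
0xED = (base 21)b6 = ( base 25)9c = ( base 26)93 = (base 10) 237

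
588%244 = 100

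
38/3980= 19/1990 = 0.01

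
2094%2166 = 2094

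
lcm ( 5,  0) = 0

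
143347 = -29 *(- 4943)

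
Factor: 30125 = 5^3*241^1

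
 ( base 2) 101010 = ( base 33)19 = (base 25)1h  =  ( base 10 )42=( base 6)110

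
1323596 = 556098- - 767498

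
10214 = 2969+7245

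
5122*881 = 4512482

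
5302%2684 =2618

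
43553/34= 1280  +  33/34 = 1280.97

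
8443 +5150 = 13593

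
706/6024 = 353/3012 = 0.12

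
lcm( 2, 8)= 8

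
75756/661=114 + 402/661  =  114.61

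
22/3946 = 11/1973=0.01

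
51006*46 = 2346276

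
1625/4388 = 1625/4388 = 0.37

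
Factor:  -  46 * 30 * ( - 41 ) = 2^2  *  3^1*5^1* 23^1 * 41^1 = 56580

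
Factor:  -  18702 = - 2^1*3^2*1039^1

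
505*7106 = 3588530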